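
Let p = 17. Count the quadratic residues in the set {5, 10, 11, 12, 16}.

(5/17) = -1 → non-residue.
(10/17) = -1 → non-residue.
(11/17) = -1 → non-residue.
(12/17) = -1 → non-residue.
(16/17) = +1 → QR.
Total quadratic residues among the 5: 1.

1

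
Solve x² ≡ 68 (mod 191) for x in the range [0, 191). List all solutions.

91, 100

Since 191 ≡ 3 (mod 4), a square root of 68 is 68^((191+1)/4) = 68^48 mod 191.
Repeated squaring: 68^2≡40, 68^4≡72, 68^8≡27, 68^16≡156, 68^32≡79 (mod 191).
68^48 = 68^(32+16) ≡ 100 (mod 191).
Check: 100² = 10000 ≡ 68 (mod 191). The two roots are 91 and 100.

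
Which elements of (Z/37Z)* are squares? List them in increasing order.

Square k = 1,…,18 (k and 37−k give the same square):
1²=1, 2²=4, 3²=9, 4²=16, 5²=25, 6²=36, 7²≡12, 8²≡27, 9²≡7, 10²≡26, 11²≡10, 12²≡33, 13²≡21, 14²≡11, 15²≡3, 16²≡34, 17²≡30, 18²≡28 (mod 37).
So the quadratic residues mod 37 are {1, 3, 4, 7, 9, 10, 11, 12, 16, 21, 25, 26, 27, 28, 30, 33, 34, 36}.

1, 3, 4, 7, 9, 10, 11, 12, 16, 21, 25, 26, 27, 28, 30, 33, 34, 36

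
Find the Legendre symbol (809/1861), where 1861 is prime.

Reciprocity: 809 ≡ 1 and 1861 ≡ 1 (mod 4), so (809/1861) = +(1861/809).
Reduce top mod 809: now compute (243/809).
Reciprocity: 243 ≡ 3 and 809 ≡ 1 (mod 4), so (243/809) = +(809/243).
Reduce top mod 243: now compute (80/243).
Pull out 2^4: since 243 ≡ 3 (mod 8), (2/243) = -1, so (2/243)^4 = +1.
Reciprocity: 5 ≡ 1 and 243 ≡ 3 (mod 4), so (5/243) = +(243/5).
Reduce top mod 5: now compute (3/5).
Reciprocity: 3 ≡ 3 and 5 ≡ 1 (mod 4), so (3/5) = +(5/3).
Reduce top mod 3: now compute (2/3).
Pull out 2: since 3 ≡ 3 (mod 8), (2/3) = -1.
Reached (1/3) = 1. Collecting the sign flips along the way, the symbol is -1.

-1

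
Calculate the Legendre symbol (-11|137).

1

First reduce: -11 ≡ 126 (mod 137).
Pull out 2: since 137 ≡ 1 (mod 8), (2/137) = +1.
Reciprocity: 63 ≡ 3 and 137 ≡ 1 (mod 4), so (63/137) = +(137/63).
Reduce top mod 63: now compute (11/63).
Reciprocity: 11 ≡ 3 and 63 ≡ 3 (mod 4), so (11/63) = −(63/11).
Reduce top mod 11: now compute (8/11).
Pull out 2^3: since 11 ≡ 3 (mod 8), (2/11) = -1, so (2/11)^3 = -1.
Reached (1/11) = 1. Collecting the sign flips along the way, the symbol is +1.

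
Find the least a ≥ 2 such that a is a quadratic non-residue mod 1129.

(2/1129) = +1, so 2 is a residue.
(3/1129) = +1, so 3 is a residue.
(4/1129) = +1, so 4 is a residue.
(5/1129) = +1, so 5 is a residue.
(6/1129) = +1, so 6 is a residue.
(7/1129) = +1, so 7 is a residue.
(8/1129) = +1, so 8 is a residue.
(9/1129) = +1, so 9 is a residue.
(10/1129) = +1, so 10 is a residue.
(11/1129) = −1, so 11 is the smallest positive non-residue mod 1129.

11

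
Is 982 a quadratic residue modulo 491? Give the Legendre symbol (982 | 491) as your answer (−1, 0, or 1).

0

First reduce: 982 ≡ 0 (mod 491).
Top reduces to 0: gcd > 1, so the symbol is 0.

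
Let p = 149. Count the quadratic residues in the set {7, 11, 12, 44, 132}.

2

(7/149) = +1 → QR.
(11/149) = -1 → non-residue.
(12/149) = -1 → non-residue.
(44/149) = -1 → non-residue.
(132/149) = +1 → QR.
Total quadratic residues among the 5: 2.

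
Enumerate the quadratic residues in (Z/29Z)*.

1, 4, 5, 6, 7, 9, 13, 16, 20, 22, 23, 24, 25, 28

Square k = 1,…,14 (k and 29−k give the same square):
1²=1, 2²=4, 3²=9, 4²=16, 5²=25, 6²≡7, 7²≡20, 8²≡6, 9²≡23, 10²≡13, 11²≡5, 12²≡28, 13²≡24, 14²≡22 (mod 29).
So the quadratic residues mod 29 are {1, 4, 5, 6, 7, 9, 13, 16, 20, 22, 23, 24, 25, 28}.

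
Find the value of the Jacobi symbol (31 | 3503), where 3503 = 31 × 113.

0

Reciprocity: 31 ≡ 3 and 3503 ≡ 3 (mod 4), so (31/3503) = −(3503/31).
Reduce top mod 31: now compute (0/31).
Top reduces to 0: gcd > 1, so the symbol is 0.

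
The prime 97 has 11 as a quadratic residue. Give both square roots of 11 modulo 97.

97 ≡ 1 (mod 4), so we find a root by search.
Trying successive values, 37² = 1369 ≡ 11 (mod 97). The other root is 97 − 37 = 60.

37, 60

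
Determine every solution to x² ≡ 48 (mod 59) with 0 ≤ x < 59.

Since 59 ≡ 3 (mod 4), a square root of 48 is 48^((59+1)/4) = 48^15 mod 59.
Repeated squaring: 48^2≡3, 48^4≡9, 48^8≡22 (mod 59).
48^15 = 48^(8+4+2+1) ≡ 15 (mod 59).
Check: 15² = 225 ≡ 48 (mod 59). The two roots are 15 and 44.

15, 44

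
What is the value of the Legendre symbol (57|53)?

1

Euler's criterion: (57/53) ≡ 4^26 (mod 53).
4^2 ≡ 16 (mod 53)
4^4 ≡ 44 (mod 53)
4^8 ≡ 28 (mod 53)
4^16 ≡ 42 (mod 53)
4^26 = 4^(16+8+2) ≡ 1 (mod 53).
Result is 1, so (57/53) = 1.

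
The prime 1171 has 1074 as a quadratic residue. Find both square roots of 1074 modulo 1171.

Since 1171 ≡ 3 (mod 4), a square root of 1074 is 1074^((1171+1)/4) = 1074^293 mod 1171.
Repeated squaring: 1074^2≡41, 1074^4≡510, 1074^8≡138, 1074^16≡308, 1074^32≡13, 1074^64≡169, 1074^128≡457, 1074^256≡411 (mod 1171).
1074^293 = 1074^(256+32+4+1) ≡ 1081 (mod 1171).
Check: 1081² = 1168561 ≡ 1074 (mod 1171). The two roots are 90 and 1081.

90, 1081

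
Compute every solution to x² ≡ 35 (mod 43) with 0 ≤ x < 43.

11, 32

Since 43 ≡ 3 (mod 4), a square root of 35 is 35^((43+1)/4) = 35^11 mod 43.
Repeated squaring: 35^2≡21, 35^4≡11, 35^8≡35 (mod 43).
35^11 = 35^(8+2+1) ≡ 11 (mod 43).
Check: 11² = 121 ≡ 35 (mod 43). The two roots are 11 and 32.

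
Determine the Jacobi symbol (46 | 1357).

0

Pull out 2: since 1357 ≡ 5 (mod 8), (2/1357) = -1.
Reciprocity: 23 ≡ 3 and 1357 ≡ 1 (mod 4), so (23/1357) = +(1357/23).
Reduce top mod 23: now compute (0/23).
Top reduces to 0: gcd > 1, so the symbol is 0.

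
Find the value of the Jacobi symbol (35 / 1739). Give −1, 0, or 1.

Reciprocity: 35 ≡ 3 and 1739 ≡ 3 (mod 4), so (35/1739) = −(1739/35).
Reduce top mod 35: now compute (24/35).
Pull out 2^3: since 35 ≡ 3 (mod 8), (2/35) = -1, so (2/35)^3 = -1.
Reciprocity: 3 ≡ 3 and 35 ≡ 3 (mod 4), so (3/35) = −(35/3).
Reduce top mod 3: now compute (2/3).
Pull out 2: since 3 ≡ 3 (mod 8), (2/3) = -1.
Reached (1/3) = 1. Collecting the sign flips along the way, the symbol is +1.

1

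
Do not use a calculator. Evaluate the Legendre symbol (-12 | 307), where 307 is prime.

1

Euler's criterion: (-12/307) ≡ 295^153 (mod 307).
295^2 ≡ 144 (mod 307)
295^4 ≡ 167 (mod 307)
295^8 ≡ 259 (mod 307)
295^16 ≡ 155 (mod 307)
295^32 ≡ 79 (mod 307)
295^64 ≡ 101 (mod 307)
295^128 ≡ 70 (mod 307)
295^153 = 295^(128+16+8+1) ≡ 1 (mod 307).
Result is 1, so (-12/307) = 1.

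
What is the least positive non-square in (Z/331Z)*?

2

(2/331) = −1, so 2 is the smallest positive non-residue mod 331.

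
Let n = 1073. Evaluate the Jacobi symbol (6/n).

-1

Pull out 2: since 1073 ≡ 1 (mod 8), (2/1073) = +1.
Reciprocity: 3 ≡ 3 and 1073 ≡ 1 (mod 4), so (3/1073) = +(1073/3).
Reduce top mod 3: now compute (2/3).
Pull out 2: since 3 ≡ 3 (mod 8), (2/3) = -1.
Reached (1/3) = 1. Collecting the sign flips along the way, the symbol is -1.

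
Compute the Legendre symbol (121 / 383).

1

Reciprocity: 121 ≡ 1 and 383 ≡ 3 (mod 4), so (121/383) = +(383/121).
Reduce top mod 121: now compute (20/121).
Pull out 2^2: since 121 ≡ 1 (mod 8), (2/121) = +1, so (2/121)^2 = +1.
Reciprocity: 5 ≡ 1 and 121 ≡ 1 (mod 4), so (5/121) = +(121/5).
Reduce top mod 5: now compute (1/5).
Reached (1/5) = 1. Collecting the sign flips along the way, the symbol is +1.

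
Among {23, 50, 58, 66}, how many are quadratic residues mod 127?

(23/127) = -1 → non-residue.
(50/127) = +1 → QR.
(58/127) = -1 → non-residue.
(66/127) = -1 → non-residue.
Total quadratic residues among the 4: 1.

1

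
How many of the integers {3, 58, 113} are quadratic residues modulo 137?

0

(3/137) = -1 → non-residue.
(58/137) = -1 → non-residue.
(113/137) = -1 → non-residue.
Total quadratic residues among the 3: 0.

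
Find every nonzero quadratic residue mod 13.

1, 3, 4, 9, 10, 12

Square k = 1,…,6 (k and 13−k give the same square):
1²=1, 2²=4, 3²=9, 4²≡3, 5²≡12, 6²≡10 (mod 13).
So the quadratic residues mod 13 are {1, 3, 4, 9, 10, 12}.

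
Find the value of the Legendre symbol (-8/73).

1

Euler's criterion: (-8/73) ≡ 65^36 (mod 73).
65^2 ≡ 64 (mod 73)
65^4 ≡ 8 (mod 73)
65^8 ≡ 64 (mod 73)
65^16 ≡ 8 (mod 73)
65^32 ≡ 64 (mod 73)
65^36 = 65^(32+4) ≡ 1 (mod 73).
Result is 1, so (-8/73) = 1.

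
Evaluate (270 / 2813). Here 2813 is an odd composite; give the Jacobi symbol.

-1

Pull out 2: since 2813 ≡ 5 (mod 8), (2/2813) = -1.
Reciprocity: 135 ≡ 3 and 2813 ≡ 1 (mod 4), so (135/2813) = +(2813/135).
Reduce top mod 135: now compute (113/135).
Reciprocity: 113 ≡ 1 and 135 ≡ 3 (mod 4), so (113/135) = +(135/113).
Reduce top mod 113: now compute (22/113).
Pull out 2: since 113 ≡ 1 (mod 8), (2/113) = +1.
Reciprocity: 11 ≡ 3 and 113 ≡ 1 (mod 4), so (11/113) = +(113/11).
Reduce top mod 11: now compute (3/11).
Reciprocity: 3 ≡ 3 and 11 ≡ 3 (mod 4), so (3/11) = −(11/3).
Reduce top mod 3: now compute (2/3).
Pull out 2: since 3 ≡ 3 (mod 8), (2/3) = -1.
Reached (1/3) = 1. Collecting the sign flips along the way, the symbol is -1.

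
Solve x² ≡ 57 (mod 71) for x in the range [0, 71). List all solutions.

25, 46

Since 71 ≡ 3 (mod 4), a square root of 57 is 57^((71+1)/4) = 57^18 mod 71.
Repeated squaring: 57^2≡54, 57^4≡5, 57^8≡25, 57^16≡57 (mod 71).
57^18 = 57^(16+2) ≡ 25 (mod 71).
Check: 25² = 625 ≡ 57 (mod 71). The two roots are 25 and 46.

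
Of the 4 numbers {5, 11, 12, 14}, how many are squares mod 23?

(5/23) = -1 → non-residue.
(11/23) = -1 → non-residue.
(12/23) = +1 → QR.
(14/23) = -1 → non-residue.
Total quadratic residues among the 4: 1.

1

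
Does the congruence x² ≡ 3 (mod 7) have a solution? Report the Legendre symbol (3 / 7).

Reciprocity: 3 ≡ 3 and 7 ≡ 3 (mod 4), so (3/7) = −(7/3).
Reduce top mod 3: now compute (1/3).
Reached (1/3) = 1. Collecting the sign flips along the way, the symbol is -1.

-1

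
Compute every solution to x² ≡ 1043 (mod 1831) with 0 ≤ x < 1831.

Since 1831 ≡ 3 (mod 4), a square root of 1043 is 1043^((1831+1)/4) = 1043^458 mod 1831.
Repeated squaring: 1043^2≡235, 1043^4≡295, 1043^8≡968, 1043^16≡1383, 1043^32≡1125, 1043^64≡404, 1043^128≡257, 1043^256≡133 (mod 1831).
1043^458 = 1043^(256+128+64+8+2) ≡ 1469 (mod 1831).
Check: 1469² = 2157961 ≡ 1043 (mod 1831). The two roots are 362 and 1469.

362, 1469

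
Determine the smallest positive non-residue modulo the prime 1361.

3

(2/1361) = +1, so 2 is a residue.
(3/1361) = −1, so 3 is the smallest positive non-residue mod 1361.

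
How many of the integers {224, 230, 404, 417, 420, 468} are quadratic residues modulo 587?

(224/587) = -1 → non-residue.
(230/587) = -1 → non-residue.
(404/587) = +1 → QR.
(417/587) = -1 → non-residue.
(420/587) = -1 → non-residue.
(468/587) = -1 → non-residue.
Total quadratic residues among the 6: 1.

1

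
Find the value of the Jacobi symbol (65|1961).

Reciprocity: 65 ≡ 1 and 1961 ≡ 1 (mod 4), so (65/1961) = +(1961/65).
Reduce top mod 65: now compute (11/65).
Reciprocity: 11 ≡ 3 and 65 ≡ 1 (mod 4), so (11/65) = +(65/11).
Reduce top mod 11: now compute (10/11).
Pull out 2: since 11 ≡ 3 (mod 8), (2/11) = -1.
Reciprocity: 5 ≡ 1 and 11 ≡ 3 (mod 4), so (5/11) = +(11/5).
Reduce top mod 5: now compute (1/5).
Reached (1/5) = 1. Collecting the sign flips along the way, the symbol is -1.

-1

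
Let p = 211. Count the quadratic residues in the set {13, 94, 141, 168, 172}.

2

(13/211) = +1 → QR.
(94/211) = -1 → non-residue.
(141/211) = -1 → non-residue.
(168/211) = -1 → non-residue.
(172/211) = +1 → QR.
Total quadratic residues among the 5: 2.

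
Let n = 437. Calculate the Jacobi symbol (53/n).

Reciprocity: 53 ≡ 1 and 437 ≡ 1 (mod 4), so (53/437) = +(437/53).
Reduce top mod 53: now compute (13/53).
Reciprocity: 13 ≡ 1 and 53 ≡ 1 (mod 4), so (13/53) = +(53/13).
Reduce top mod 13: now compute (1/13).
Reached (1/13) = 1. Collecting the sign flips along the way, the symbol is +1.

1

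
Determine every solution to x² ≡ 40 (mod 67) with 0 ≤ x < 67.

24, 43

Since 67 ≡ 3 (mod 4), a square root of 40 is 40^((67+1)/4) = 40^17 mod 67.
Repeated squaring: 40^2≡59, 40^4≡64, 40^8≡9, 40^16≡14 (mod 67).
40^17 = 40^(16+1) ≡ 24 (mod 67).
Check: 24² = 576 ≡ 40 (mod 67). The two roots are 24 and 43.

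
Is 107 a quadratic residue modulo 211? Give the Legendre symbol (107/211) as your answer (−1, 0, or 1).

1

Euler's criterion: (107/211) ≡ 107^105 (mod 211).
107^2 ≡ 55 (mod 211)
107^4 ≡ 71 (mod 211)
107^8 ≡ 188 (mod 211)
107^16 ≡ 107 (mod 211)
107^32 ≡ 55 (mod 211)
107^64 ≡ 71 (mod 211)
107^105 = 107^(64+32+8+1) ≡ 1 (mod 211).
Result is 1, so (107/211) = 1.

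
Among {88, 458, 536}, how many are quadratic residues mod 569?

2

(88/569) = -1 → non-residue.
(458/569) = +1 → QR.
(536/569) = +1 → QR.
Total quadratic residues among the 3: 2.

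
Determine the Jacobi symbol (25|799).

1

Reciprocity: 25 ≡ 1 and 799 ≡ 3 (mod 4), so (25/799) = +(799/25).
Reduce top mod 25: now compute (24/25).
Pull out 2^3: since 25 ≡ 1 (mod 8), (2/25) = +1, so (2/25)^3 = +1.
Reciprocity: 3 ≡ 3 and 25 ≡ 1 (mod 4), so (3/25) = +(25/3).
Reduce top mod 3: now compute (1/3).
Reached (1/3) = 1. Collecting the sign flips along the way, the symbol is +1.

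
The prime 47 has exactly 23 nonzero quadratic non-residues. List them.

Square k = 1,…,23 (k and 47−k give the same square):
1²=1, 2²=4, 3²=9, 4²=16, 5²=25, 6²=36, 7²≡2, 8²≡17, 9²≡34, 10²≡6, 11²≡27, 12²≡3, 13²≡28, 14²≡8, 15²≡37, 16²≡21, 17²≡7, 18²≡42, 19²≡32, 20²≡24, 21²≡18, 22²≡14, 23²≡12 (mod 47).
The residues are {1, 2, 3, 4, 6, 7, 8, 9, 12, 14, 16, 17, 18, 21, 24, 25, 27, 28, 32, 34, 36, 37, 42}; the non-residues are the remaining 23 nonzero classes.

5,10,11,13,15,19,20,22,23,26,29,30,31,33,35,38,39,40,41,43,44,45,46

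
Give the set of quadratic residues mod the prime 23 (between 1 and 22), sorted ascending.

Square k = 1,…,11 (k and 23−k give the same square):
1²=1, 2²=4, 3²=9, 4²=16, 5²≡2, 6²≡13, 7²≡3, 8²≡18, 9²≡12, 10²≡8, 11²≡6 (mod 23).
So the quadratic residues mod 23 are {1, 2, 3, 4, 6, 8, 9, 12, 13, 16, 18}.

1, 2, 3, 4, 6, 8, 9, 12, 13, 16, 18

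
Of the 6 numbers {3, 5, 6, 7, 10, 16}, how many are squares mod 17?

(3/17) = -1 → non-residue.
(5/17) = -1 → non-residue.
(6/17) = -1 → non-residue.
(7/17) = -1 → non-residue.
(10/17) = -1 → non-residue.
(16/17) = +1 → QR.
Total quadratic residues among the 6: 1.

1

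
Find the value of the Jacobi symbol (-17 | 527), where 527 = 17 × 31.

0

First reduce: -17 ≡ 510 (mod 527).
Pull out 2: since 527 ≡ 7 (mod 8), (2/527) = +1.
Reciprocity: 255 ≡ 3 and 527 ≡ 3 (mod 4), so (255/527) = −(527/255).
Reduce top mod 255: now compute (17/255).
Reciprocity: 17 ≡ 1 and 255 ≡ 3 (mod 4), so (17/255) = +(255/17).
Reduce top mod 17: now compute (0/17).
Top reduces to 0: gcd > 1, so the symbol is 0.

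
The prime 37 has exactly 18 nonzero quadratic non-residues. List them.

2,5,6,8,13,14,15,17,18,19,20,22,23,24,29,31,32,35

Square k = 1,…,18 (k and 37−k give the same square):
1²=1, 2²=4, 3²=9, 4²=16, 5²=25, 6²=36, 7²≡12, 8²≡27, 9²≡7, 10²≡26, 11²≡10, 12²≡33, 13²≡21, 14²≡11, 15²≡3, 16²≡34, 17²≡30, 18²≡28 (mod 37).
The residues are {1, 3, 4, 7, 9, 10, 11, 12, 16, 21, 25, 26, 27, 28, 30, 33, 34, 36}; the non-residues are the remaining 18 nonzero classes.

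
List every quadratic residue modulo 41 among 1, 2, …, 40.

Square k = 1,…,20 (k and 41−k give the same square):
1²=1, 2²=4, 3²=9, 4²=16, 5²=25, 6²=36, 7²≡8, 8²≡23, 9²≡40, 10²≡18, 11²≡39, 12²≡21, 13²≡5, 14²≡32, 15²≡20, 16²≡10, 17²≡2, 18²≡37, 19²≡33, 20²≡31 (mod 41).
So the quadratic residues mod 41 are {1, 2, 4, 5, 8, 9, 10, 16, 18, 20, 21, 23, 25, 31, 32, 33, 36, 37, 39, 40}.

1 2 4 5 8 9 10 16 18 20 21 23 25 31 32 33 36 37 39 40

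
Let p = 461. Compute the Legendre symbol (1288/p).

1

Euler's criterion: (1288/461) ≡ 366^230 (mod 461).
366^2 ≡ 266 (mod 461)
366^4 ≡ 223 (mod 461)
366^8 ≡ 402 (mod 461)
366^16 ≡ 254 (mod 461)
366^32 ≡ 437 (mod 461)
366^64 ≡ 115 (mod 461)
366^128 ≡ 317 (mod 461)
366^230 = 366^(128+64+32+4+2) ≡ 1 (mod 461).
Result is 1, so (1288/461) = 1.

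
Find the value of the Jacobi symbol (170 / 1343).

0

Pull out 2: since 1343 ≡ 7 (mod 8), (2/1343) = +1.
Reciprocity: 85 ≡ 1 and 1343 ≡ 3 (mod 4), so (85/1343) = +(1343/85).
Reduce top mod 85: now compute (68/85).
Pull out 2^2: since 85 ≡ 5 (mod 8), (2/85) = -1, so (2/85)^2 = +1.
Reciprocity: 17 ≡ 1 and 85 ≡ 1 (mod 4), so (17/85) = +(85/17).
Reduce top mod 17: now compute (0/17).
Top reduces to 0: gcd > 1, so the symbol is 0.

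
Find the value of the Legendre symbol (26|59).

Euler's criterion: (26/59) ≡ 26^29 (mod 59).
26^2 ≡ 27 (mod 59)
26^4 ≡ 21 (mod 59)
26^8 ≡ 28 (mod 59)
26^16 ≡ 17 (mod 59)
26^29 = 26^(16+8+4+1) ≡ 1 (mod 59).
Result is 1, so (26/59) = 1.

1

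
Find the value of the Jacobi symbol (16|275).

Pull out 2^4: since 275 ≡ 3 (mod 8), (2/275) = -1, so (2/275)^4 = +1.
Reached (1/275) = 1. Collecting the sign flips along the way, the symbol is +1.

1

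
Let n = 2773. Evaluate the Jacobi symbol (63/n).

1

Reciprocity: 63 ≡ 3 and 2773 ≡ 1 (mod 4), so (63/2773) = +(2773/63).
Reduce top mod 63: now compute (1/63).
Reached (1/63) = 1. Collecting the sign flips along the way, the symbol is +1.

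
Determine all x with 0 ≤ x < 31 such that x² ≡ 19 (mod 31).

Since 31 ≡ 3 (mod 4), a square root of 19 is 19^((31+1)/4) = 19^8 mod 31.
Repeated squaring: 19^2≡20, 19^4≡28, 19^8≡9 (mod 31).
19^8 = 19^(8) ≡ 9 (mod 31).
Check: 9² = 81 ≡ 19 (mod 31). The two roots are 9 and 22.

9, 22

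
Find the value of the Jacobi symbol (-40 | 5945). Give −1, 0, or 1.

First reduce: -40 ≡ 5905 (mod 5945).
Reciprocity: 5905 ≡ 1 and 5945 ≡ 1 (mod 4), so (5905/5945) = +(5945/5905).
Reduce top mod 5905: now compute (40/5905).
Pull out 2^3: since 5905 ≡ 1 (mod 8), (2/5905) = +1, so (2/5905)^3 = +1.
Reciprocity: 5 ≡ 1 and 5905 ≡ 1 (mod 4), so (5/5905) = +(5905/5).
Reduce top mod 5: now compute (0/5).
Top reduces to 0: gcd > 1, so the symbol is 0.

0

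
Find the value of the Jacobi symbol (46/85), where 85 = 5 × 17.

Pull out 2: since 85 ≡ 5 (mod 8), (2/85) = -1.
Reciprocity: 23 ≡ 3 and 85 ≡ 1 (mod 4), so (23/85) = +(85/23).
Reduce top mod 23: now compute (16/23).
Pull out 2^4: since 23 ≡ 7 (mod 8), (2/23) = +1, so (2/23)^4 = +1.
Reached (1/23) = 1. Collecting the sign flips along the way, the symbol is -1.

-1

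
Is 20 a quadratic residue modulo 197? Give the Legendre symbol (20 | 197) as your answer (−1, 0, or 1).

Euler's criterion: (20/197) ≡ 20^98 (mod 197).
20^2 ≡ 6 (mod 197)
20^4 ≡ 36 (mod 197)
20^8 ≡ 114 (mod 197)
20^16 ≡ 191 (mod 197)
20^32 ≡ 36 (mod 197)
20^64 ≡ 114 (mod 197)
20^98 = 20^(64+32+2) ≡ 196 (mod 197).
Result is 196 ≡ −1, so (20/197) = −1.

-1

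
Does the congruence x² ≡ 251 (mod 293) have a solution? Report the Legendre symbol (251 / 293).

Euler's criterion: (251/293) ≡ 251^146 (mod 293).
251^2 ≡ 6 (mod 293)
251^4 ≡ 36 (mod 293)
251^8 ≡ 124 (mod 293)
251^16 ≡ 140 (mod 293)
251^32 ≡ 262 (mod 293)
251^64 ≡ 82 (mod 293)
251^128 ≡ 278 (mod 293)
251^146 = 251^(128+16+2) ≡ 292 (mod 293).
Result is 292 ≡ −1, so (251/293) = −1.

-1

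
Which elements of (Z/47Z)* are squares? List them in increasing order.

Square k = 1,…,23 (k and 47−k give the same square):
1²=1, 2²=4, 3²=9, 4²=16, 5²=25, 6²=36, 7²≡2, 8²≡17, 9²≡34, 10²≡6, 11²≡27, 12²≡3, 13²≡28, 14²≡8, 15²≡37, 16²≡21, 17²≡7, 18²≡42, 19²≡32, 20²≡24, 21²≡18, 22²≡14, 23²≡12 (mod 47).
So the quadratic residues mod 47 are {1, 2, 3, 4, 6, 7, 8, 9, 12, 14, 16, 17, 18, 21, 24, 25, 27, 28, 32, 34, 36, 37, 42}.

1,2,3,4,6,7,8,9,12,14,16,17,18,21,24,25,27,28,32,34,36,37,42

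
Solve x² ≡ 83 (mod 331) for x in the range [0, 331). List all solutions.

165, 166

Since 331 ≡ 3 (mod 4), a square root of 83 is 83^((331+1)/4) = 83^83 mod 331.
Repeated squaring: 83^2≡269, 83^4≡203, 83^8≡165, 83^16≡83, 83^32≡269, 83^64≡203 (mod 331).
83^83 = 83^(64+16+2+1) ≡ 165 (mod 331).
Check: 165² = 27225 ≡ 83 (mod 331). The two roots are 165 and 166.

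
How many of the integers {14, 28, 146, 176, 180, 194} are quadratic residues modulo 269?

(14/269) = +1 → QR.
(28/269) = -1 → non-residue.
(146/269) = -1 → non-residue.
(176/269) = +1 → QR.
(180/269) = +1 → QR.
(194/269) = -1 → non-residue.
Total quadratic residues among the 6: 3.

3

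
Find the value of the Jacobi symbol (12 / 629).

-1

Pull out 2^2: since 629 ≡ 5 (mod 8), (2/629) = -1, so (2/629)^2 = +1.
Reciprocity: 3 ≡ 3 and 629 ≡ 1 (mod 4), so (3/629) = +(629/3).
Reduce top mod 3: now compute (2/3).
Pull out 2: since 3 ≡ 3 (mod 8), (2/3) = -1.
Reached (1/3) = 1. Collecting the sign flips along the way, the symbol is -1.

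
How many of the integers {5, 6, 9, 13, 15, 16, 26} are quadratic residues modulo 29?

(5/29) = +1 → QR.
(6/29) = +1 → QR.
(9/29) = +1 → QR.
(13/29) = +1 → QR.
(15/29) = -1 → non-residue.
(16/29) = +1 → QR.
(26/29) = -1 → non-residue.
Total quadratic residues among the 7: 5.

5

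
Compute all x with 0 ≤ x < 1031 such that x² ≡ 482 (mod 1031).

Since 1031 ≡ 3 (mod 4), a square root of 482 is 482^((1031+1)/4) = 482^258 mod 1031.
Repeated squaring: 482^2≡349, 482^4≡143, 482^8≡860, 482^16≡373, 482^32≡975, 482^64≡43, 482^128≡818, 482^256≡5 (mod 1031).
482^258 = 482^(256+2) ≡ 714 (mod 1031).
Check: 714² = 509796 ≡ 482 (mod 1031). The two roots are 317 and 714.

317, 714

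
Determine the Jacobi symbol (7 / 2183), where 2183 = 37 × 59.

1

Reciprocity: 7 ≡ 3 and 2183 ≡ 3 (mod 4), so (7/2183) = −(2183/7).
Reduce top mod 7: now compute (6/7).
Pull out 2: since 7 ≡ 7 (mod 8), (2/7) = +1.
Reciprocity: 3 ≡ 3 and 7 ≡ 3 (mod 4), so (3/7) = −(7/3).
Reduce top mod 3: now compute (1/3).
Reached (1/3) = 1. Collecting the sign flips along the way, the symbol is +1.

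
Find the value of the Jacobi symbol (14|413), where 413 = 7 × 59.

0

Pull out 2: since 413 ≡ 5 (mod 8), (2/413) = -1.
Reciprocity: 7 ≡ 3 and 413 ≡ 1 (mod 4), so (7/413) = +(413/7).
Reduce top mod 7: now compute (0/7).
Top reduces to 0: gcd > 1, so the symbol is 0.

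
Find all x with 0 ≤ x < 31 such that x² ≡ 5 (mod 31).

6, 25

Since 31 ≡ 3 (mod 4), a square root of 5 is 5^((31+1)/4) = 5^8 mod 31.
Repeated squaring: 5^2≡25, 5^4≡5, 5^8≡25 (mod 31).
5^8 = 5^(8) ≡ 25 (mod 31).
Check: 25² = 625 ≡ 5 (mod 31). The two roots are 6 and 25.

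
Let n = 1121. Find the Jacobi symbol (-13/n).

First reduce: -13 ≡ 1108 (mod 1121).
Pull out 2^2: since 1121 ≡ 1 (mod 8), (2/1121) = +1, so (2/1121)^2 = +1.
Reciprocity: 277 ≡ 1 and 1121 ≡ 1 (mod 4), so (277/1121) = +(1121/277).
Reduce top mod 277: now compute (13/277).
Reciprocity: 13 ≡ 1 and 277 ≡ 1 (mod 4), so (13/277) = +(277/13).
Reduce top mod 13: now compute (4/13).
Pull out 2^2: since 13 ≡ 5 (mod 8), (2/13) = -1, so (2/13)^2 = +1.
Reached (1/13) = 1. Collecting the sign flips along the way, the symbol is +1.

1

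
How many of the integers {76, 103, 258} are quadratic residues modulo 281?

(76/281) = -1 → non-residue.
(103/281) = -1 → non-residue.
(258/281) = -1 → non-residue.
Total quadratic residues among the 3: 0.

0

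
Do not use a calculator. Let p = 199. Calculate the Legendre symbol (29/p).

1

Reciprocity: 29 ≡ 1 and 199 ≡ 3 (mod 4), so (29/199) = +(199/29).
Reduce top mod 29: now compute (25/29).
Reciprocity: 25 ≡ 1 and 29 ≡ 1 (mod 4), so (25/29) = +(29/25).
Reduce top mod 25: now compute (4/25).
Pull out 2^2: since 25 ≡ 1 (mod 8), (2/25) = +1, so (2/25)^2 = +1.
Reached (1/25) = 1. Collecting the sign flips along the way, the symbol is +1.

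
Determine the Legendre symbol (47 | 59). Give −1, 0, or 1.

-1

Reciprocity: 47 ≡ 3 and 59 ≡ 3 (mod 4), so (47/59) = −(59/47).
Reduce top mod 47: now compute (12/47).
Pull out 2^2: since 47 ≡ 7 (mod 8), (2/47) = +1, so (2/47)^2 = +1.
Reciprocity: 3 ≡ 3 and 47 ≡ 3 (mod 4), so (3/47) = −(47/3).
Reduce top mod 3: now compute (2/3).
Pull out 2: since 3 ≡ 3 (mod 8), (2/3) = -1.
Reached (1/3) = 1. Collecting the sign flips along the way, the symbol is -1.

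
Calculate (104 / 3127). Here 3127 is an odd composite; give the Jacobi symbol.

Pull out 2^3: since 3127 ≡ 7 (mod 8), (2/3127) = +1, so (2/3127)^3 = +1.
Reciprocity: 13 ≡ 1 and 3127 ≡ 3 (mod 4), so (13/3127) = +(3127/13).
Reduce top mod 13: now compute (7/13).
Reciprocity: 7 ≡ 3 and 13 ≡ 1 (mod 4), so (7/13) = +(13/7).
Reduce top mod 7: now compute (6/7).
Pull out 2: since 7 ≡ 7 (mod 8), (2/7) = +1.
Reciprocity: 3 ≡ 3 and 7 ≡ 3 (mod 4), so (3/7) = −(7/3).
Reduce top mod 3: now compute (1/3).
Reached (1/3) = 1. Collecting the sign flips along the way, the symbol is -1.

-1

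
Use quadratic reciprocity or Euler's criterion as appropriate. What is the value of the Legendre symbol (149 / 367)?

Euler's criterion: (149/367) ≡ 149^183 (mod 367).
149^2 ≡ 181 (mod 367)
149^4 ≡ 98 (mod 367)
149^8 ≡ 62 (mod 367)
149^16 ≡ 174 (mod 367)
149^32 ≡ 182 (mod 367)
149^64 ≡ 94 (mod 367)
149^128 ≡ 28 (mod 367)
149^183 = 149^(128+32+16+4+2+1) ≡ 1 (mod 367).
Result is 1, so (149/367) = 1.

1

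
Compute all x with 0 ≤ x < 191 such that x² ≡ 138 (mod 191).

Since 191 ≡ 3 (mod 4), a square root of 138 is 138^((191+1)/4) = 138^48 mod 191.
Repeated squaring: 138^2≡135, 138^4≡80, 138^8≡97, 138^16≡50, 138^32≡17 (mod 191).
138^48 = 138^(32+16) ≡ 86 (mod 191).
Check: 86² = 7396 ≡ 138 (mod 191). The two roots are 86 and 105.

86, 105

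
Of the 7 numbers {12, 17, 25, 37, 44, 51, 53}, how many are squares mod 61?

(12/61) = +1 → QR.
(17/61) = -1 → non-residue.
(25/61) = +1 → QR.
(37/61) = -1 → non-residue.
(44/61) = -1 → non-residue.
(51/61) = -1 → non-residue.
(53/61) = -1 → non-residue.
Total quadratic residues among the 7: 2.

2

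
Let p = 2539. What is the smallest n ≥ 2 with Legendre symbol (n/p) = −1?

2

(2/2539) = −1, so 2 is the smallest positive non-residue mod 2539.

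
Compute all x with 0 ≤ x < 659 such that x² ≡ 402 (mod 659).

Since 659 ≡ 3 (mod 4), a square root of 402 is 402^((659+1)/4) = 402^165 mod 659.
Repeated squaring: 402^2≡149, 402^4≡454, 402^8≡508, 402^16≡395, 402^32≡501, 402^64≡581, 402^128≡153 (mod 659).
402^165 = 402^(128+32+4+1) ≡ 593 (mod 659).
Check: 593² = 351649 ≡ 402 (mod 659). The two roots are 66 and 593.

66, 593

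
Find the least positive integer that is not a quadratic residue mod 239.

7

(2/239) = +1, so 2 is a residue.
(3/239) = +1, so 3 is a residue.
(4/239) = +1, so 4 is a residue.
(5/239) = +1, so 5 is a residue.
(6/239) = +1, so 6 is a residue.
(7/239) = −1, so 7 is the smallest positive non-residue mod 239.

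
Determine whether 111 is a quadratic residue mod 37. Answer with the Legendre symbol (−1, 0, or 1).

First reduce: 111 ≡ 0 (mod 37).
Top reduces to 0: gcd > 1, so the symbol is 0.

0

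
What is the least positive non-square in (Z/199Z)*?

3

(2/199) = +1, so 2 is a residue.
(3/199) = −1, so 3 is the smallest positive non-residue mod 199.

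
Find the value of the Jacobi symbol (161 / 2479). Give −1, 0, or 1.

1

Reciprocity: 161 ≡ 1 and 2479 ≡ 3 (mod 4), so (161/2479) = +(2479/161).
Reduce top mod 161: now compute (64/161).
Pull out 2^6: since 161 ≡ 1 (mod 8), (2/161) = +1, so (2/161)^6 = +1.
Reached (1/161) = 1. Collecting the sign flips along the way, the symbol is +1.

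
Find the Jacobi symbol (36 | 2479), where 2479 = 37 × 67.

1

Pull out 2^2: since 2479 ≡ 7 (mod 8), (2/2479) = +1, so (2/2479)^2 = +1.
Reciprocity: 9 ≡ 1 and 2479 ≡ 3 (mod 4), so (9/2479) = +(2479/9).
Reduce top mod 9: now compute (4/9).
Pull out 2^2: since 9 ≡ 1 (mod 8), (2/9) = +1, so (2/9)^2 = +1.
Reached (1/9) = 1. Collecting the sign flips along the way, the symbol is +1.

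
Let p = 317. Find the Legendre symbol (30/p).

-1

Pull out 2: since 317 ≡ 5 (mod 8), (2/317) = -1.
Reciprocity: 15 ≡ 3 and 317 ≡ 1 (mod 4), so (15/317) = +(317/15).
Reduce top mod 15: now compute (2/15).
Pull out 2: since 15 ≡ 7 (mod 8), (2/15) = +1.
Reached (1/15) = 1. Collecting the sign flips along the way, the symbol is -1.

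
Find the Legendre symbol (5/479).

Euler's criterion: (5/479) ≡ 5^239 (mod 479).
5^2 ≡ 25 (mod 479)
5^4 ≡ 146 (mod 479)
5^8 ≡ 240 (mod 479)
5^16 ≡ 120 (mod 479)
5^32 ≡ 30 (mod 479)
5^64 ≡ 421 (mod 479)
5^128 ≡ 11 (mod 479)
5^239 = 5^(128+64+32+8+4+2+1) ≡ 1 (mod 479).
Result is 1, so (5/479) = 1.

1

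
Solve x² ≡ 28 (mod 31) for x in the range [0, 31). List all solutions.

11, 20

Since 31 ≡ 3 (mod 4), a square root of 28 is 28^((31+1)/4) = 28^8 mod 31.
Repeated squaring: 28^2≡9, 28^4≡19, 28^8≡20 (mod 31).
28^8 = 28^(8) ≡ 20 (mod 31).
Check: 20² = 400 ≡ 28 (mod 31). The two roots are 11 and 20.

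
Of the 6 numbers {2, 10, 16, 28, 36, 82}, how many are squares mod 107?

(2/107) = -1 → non-residue.
(10/107) = +1 → QR.
(16/107) = +1 → QR.
(28/107) = -1 → non-residue.
(36/107) = +1 → QR.
(82/107) = -1 → non-residue.
Total quadratic residues among the 6: 3.

3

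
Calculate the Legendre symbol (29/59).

1

Reciprocity: 29 ≡ 1 and 59 ≡ 3 (mod 4), so (29/59) = +(59/29).
Reduce top mod 29: now compute (1/29).
Reached (1/29) = 1. Collecting the sign flips along the way, the symbol is +1.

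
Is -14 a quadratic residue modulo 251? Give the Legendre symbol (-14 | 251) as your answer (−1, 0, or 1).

1

First reduce: -14 ≡ 237 (mod 251).
Reciprocity: 237 ≡ 1 and 251 ≡ 3 (mod 4), so (237/251) = +(251/237).
Reduce top mod 237: now compute (14/237).
Pull out 2: since 237 ≡ 5 (mod 8), (2/237) = -1.
Reciprocity: 7 ≡ 3 and 237 ≡ 1 (mod 4), so (7/237) = +(237/7).
Reduce top mod 7: now compute (6/7).
Pull out 2: since 7 ≡ 7 (mod 8), (2/7) = +1.
Reciprocity: 3 ≡ 3 and 7 ≡ 3 (mod 4), so (3/7) = −(7/3).
Reduce top mod 3: now compute (1/3).
Reached (1/3) = 1. Collecting the sign flips along the way, the symbol is +1.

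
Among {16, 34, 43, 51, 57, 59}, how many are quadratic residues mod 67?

(16/67) = +1 → QR.
(34/67) = -1 → non-residue.
(43/67) = -1 → non-residue.
(51/67) = -1 → non-residue.
(57/67) = -1 → non-residue.
(59/67) = +1 → QR.
Total quadratic residues among the 6: 2.

2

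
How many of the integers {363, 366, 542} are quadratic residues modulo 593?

(363/593) = -1 → non-residue.
(366/593) = +1 → QR.
(542/593) = -1 → non-residue.
Total quadratic residues among the 3: 1.

1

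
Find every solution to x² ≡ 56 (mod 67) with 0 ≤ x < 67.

Since 67 ≡ 3 (mod 4), a square root of 56 is 56^((67+1)/4) = 56^17 mod 67.
Repeated squaring: 56^2≡54, 56^4≡35, 56^8≡19, 56^16≡26 (mod 67).
56^17 = 56^(16+1) ≡ 49 (mod 67).
Check: 49² = 2401 ≡ 56 (mod 67). The two roots are 18 and 49.

18, 49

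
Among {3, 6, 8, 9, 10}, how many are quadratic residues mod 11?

(3/11) = +1 → QR.
(6/11) = -1 → non-residue.
(8/11) = -1 → non-residue.
(9/11) = +1 → QR.
(10/11) = -1 → non-residue.
Total quadratic residues among the 5: 2.

2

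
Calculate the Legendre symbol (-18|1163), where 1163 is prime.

First reduce: -18 ≡ 1145 (mod 1163).
Reciprocity: 1145 ≡ 1 and 1163 ≡ 3 (mod 4), so (1145/1163) = +(1163/1145).
Reduce top mod 1145: now compute (18/1145).
Pull out 2: since 1145 ≡ 1 (mod 8), (2/1145) = +1.
Reciprocity: 9 ≡ 1 and 1145 ≡ 1 (mod 4), so (9/1145) = +(1145/9).
Reduce top mod 9: now compute (2/9).
Pull out 2: since 9 ≡ 1 (mod 8), (2/9) = +1.
Reached (1/9) = 1. Collecting the sign flips along the way, the symbol is +1.

1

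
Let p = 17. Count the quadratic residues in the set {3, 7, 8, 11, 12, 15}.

2

(3/17) = -1 → non-residue.
(7/17) = -1 → non-residue.
(8/17) = +1 → QR.
(11/17) = -1 → non-residue.
(12/17) = -1 → non-residue.
(15/17) = +1 → QR.
Total quadratic residues among the 6: 2.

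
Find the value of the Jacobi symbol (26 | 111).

Pull out 2: since 111 ≡ 7 (mod 8), (2/111) = +1.
Reciprocity: 13 ≡ 1 and 111 ≡ 3 (mod 4), so (13/111) = +(111/13).
Reduce top mod 13: now compute (7/13).
Reciprocity: 7 ≡ 3 and 13 ≡ 1 (mod 4), so (7/13) = +(13/7).
Reduce top mod 7: now compute (6/7).
Pull out 2: since 7 ≡ 7 (mod 8), (2/7) = +1.
Reciprocity: 3 ≡ 3 and 7 ≡ 3 (mod 4), so (3/7) = −(7/3).
Reduce top mod 3: now compute (1/3).
Reached (1/3) = 1. Collecting the sign flips along the way, the symbol is -1.

-1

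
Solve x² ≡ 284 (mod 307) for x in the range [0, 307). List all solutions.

99, 208

Since 307 ≡ 3 (mod 4), a square root of 284 is 284^((307+1)/4) = 284^77 mod 307.
Repeated squaring: 284^2≡222, 284^4≡164, 284^8≡187, 284^16≡278, 284^32≡227, 284^64≡260 (mod 307).
284^77 = 284^(64+8+4+1) ≡ 99 (mod 307).
Check: 99² = 9801 ≡ 284 (mod 307). The two roots are 99 and 208.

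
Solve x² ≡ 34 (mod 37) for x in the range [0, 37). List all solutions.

16, 21

37 ≡ 1 (mod 4), so we find a root by search.
Trying successive values, 16² = 256 ≡ 34 (mod 37). The other root is 37 − 16 = 21.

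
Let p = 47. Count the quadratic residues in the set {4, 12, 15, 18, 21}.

(4/47) = +1 → QR.
(12/47) = +1 → QR.
(15/47) = -1 → non-residue.
(18/47) = +1 → QR.
(21/47) = +1 → QR.
Total quadratic residues among the 5: 4.

4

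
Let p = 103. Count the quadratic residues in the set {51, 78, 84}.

0

(51/103) = -1 → non-residue.
(78/103) = -1 → non-residue.
(84/103) = -1 → non-residue.
Total quadratic residues among the 3: 0.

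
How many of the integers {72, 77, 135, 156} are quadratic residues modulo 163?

(72/163) = -1 → non-residue.
(77/163) = +1 → QR.
(135/163) = +1 → QR.
(156/163) = +1 → QR.
Total quadratic residues among the 4: 3.

3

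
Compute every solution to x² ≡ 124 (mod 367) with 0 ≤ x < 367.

Since 367 ≡ 3 (mod 4), a square root of 124 is 124^((367+1)/4) = 124^92 mod 367.
Repeated squaring: 124^2≡329, 124^4≡343, 124^8≡209, 124^16≡8, 124^32≡64, 124^64≡59 (mod 367).
124^92 = 124^(64+16+8+4) ≡ 332 (mod 367).
Check: 332² = 110224 ≡ 124 (mod 367). The two roots are 35 and 332.

35, 332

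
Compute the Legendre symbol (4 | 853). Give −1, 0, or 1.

1

Pull out 2^2: since 853 ≡ 5 (mod 8), (2/853) = -1, so (2/853)^2 = +1.
Reached (1/853) = 1. Collecting the sign flips along the way, the symbol is +1.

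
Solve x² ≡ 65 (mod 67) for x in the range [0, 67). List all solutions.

20, 47

Since 67 ≡ 3 (mod 4), a square root of 65 is 65^((67+1)/4) = 65^17 mod 67.
Repeated squaring: 65^2≡4, 65^4≡16, 65^8≡55, 65^16≡10 (mod 67).
65^17 = 65^(16+1) ≡ 47 (mod 67).
Check: 47² = 2209 ≡ 65 (mod 67). The two roots are 20 and 47.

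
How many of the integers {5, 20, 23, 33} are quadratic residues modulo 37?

1

(5/37) = -1 → non-residue.
(20/37) = -1 → non-residue.
(23/37) = -1 → non-residue.
(33/37) = +1 → QR.
Total quadratic residues among the 4: 1.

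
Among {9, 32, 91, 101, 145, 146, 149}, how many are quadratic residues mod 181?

(9/181) = +1 → QR.
(32/181) = -1 → non-residue.
(91/181) = -1 → non-residue.
(101/181) = +1 → QR.
(145/181) = +1 → QR.
(146/181) = -1 → non-residue.
(149/181) = -1 → non-residue.
Total quadratic residues among the 7: 3.

3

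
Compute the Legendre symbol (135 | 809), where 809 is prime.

Reciprocity: 135 ≡ 3 and 809 ≡ 1 (mod 4), so (135/809) = +(809/135).
Reduce top mod 135: now compute (134/135).
Pull out 2: since 135 ≡ 7 (mod 8), (2/135) = +1.
Reciprocity: 67 ≡ 3 and 135 ≡ 3 (mod 4), so (67/135) = −(135/67).
Reduce top mod 67: now compute (1/67).
Reached (1/67) = 1. Collecting the sign flips along the way, the symbol is -1.

-1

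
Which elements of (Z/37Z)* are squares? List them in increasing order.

1,3,4,7,9,10,11,12,16,21,25,26,27,28,30,33,34,36

Square k = 1,…,18 (k and 37−k give the same square):
1²=1, 2²=4, 3²=9, 4²=16, 5²=25, 6²=36, 7²≡12, 8²≡27, 9²≡7, 10²≡26, 11²≡10, 12²≡33, 13²≡21, 14²≡11, 15²≡3, 16²≡34, 17²≡30, 18²≡28 (mod 37).
So the quadratic residues mod 37 are {1, 3, 4, 7, 9, 10, 11, 12, 16, 21, 25, 26, 27, 28, 30, 33, 34, 36}.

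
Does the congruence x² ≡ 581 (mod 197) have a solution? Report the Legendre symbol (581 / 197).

Euler's criterion: (581/197) ≡ 187^98 (mod 197).
187^2 ≡ 100 (mod 197)
187^4 ≡ 150 (mod 197)
187^8 ≡ 42 (mod 197)
187^16 ≡ 188 (mod 197)
187^32 ≡ 81 (mod 197)
187^64 ≡ 60 (mod 197)
187^98 = 187^(64+32+2) ≡ 1 (mod 197).
Result is 1, so (581/197) = 1.

1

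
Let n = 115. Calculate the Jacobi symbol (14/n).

-1

Pull out 2: since 115 ≡ 3 (mod 8), (2/115) = -1.
Reciprocity: 7 ≡ 3 and 115 ≡ 3 (mod 4), so (7/115) = −(115/7).
Reduce top mod 7: now compute (3/7).
Reciprocity: 3 ≡ 3 and 7 ≡ 3 (mod 4), so (3/7) = −(7/3).
Reduce top mod 3: now compute (1/3).
Reached (1/3) = 1. Collecting the sign flips along the way, the symbol is -1.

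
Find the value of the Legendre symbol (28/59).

Pull out 2^2: since 59 ≡ 3 (mod 8), (2/59) = -1, so (2/59)^2 = +1.
Reciprocity: 7 ≡ 3 and 59 ≡ 3 (mod 4), so (7/59) = −(59/7).
Reduce top mod 7: now compute (3/7).
Reciprocity: 3 ≡ 3 and 7 ≡ 3 (mod 4), so (3/7) = −(7/3).
Reduce top mod 3: now compute (1/3).
Reached (1/3) = 1. Collecting the sign flips along the way, the symbol is +1.

1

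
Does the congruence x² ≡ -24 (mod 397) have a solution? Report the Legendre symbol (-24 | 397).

Euler's criterion: (-24/397) ≡ 373^198 (mod 397).
373^2 ≡ 179 (mod 397)
373^4 ≡ 281 (mod 397)
373^8 ≡ 355 (mod 397)
373^16 ≡ 176 (mod 397)
373^32 ≡ 10 (mod 397)
373^64 ≡ 100 (mod 397)
373^128 ≡ 75 (mod 397)
373^198 = 373^(128+64+4+2) ≡ 396 (mod 397).
Result is 396 ≡ −1, so (-24/397) = −1.

-1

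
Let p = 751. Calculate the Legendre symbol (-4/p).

-1

First reduce: -4 ≡ 747 (mod 751).
Reciprocity: 747 ≡ 3 and 751 ≡ 3 (mod 4), so (747/751) = −(751/747).
Reduce top mod 747: now compute (4/747).
Pull out 2^2: since 747 ≡ 3 (mod 8), (2/747) = -1, so (2/747)^2 = +1.
Reached (1/747) = 1. Collecting the sign flips along the way, the symbol is -1.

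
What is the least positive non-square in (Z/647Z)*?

5

(2/647) = +1, so 2 is a residue.
(3/647) = +1, so 3 is a residue.
(4/647) = +1, so 4 is a residue.
(5/647) = −1, so 5 is the smallest positive non-residue mod 647.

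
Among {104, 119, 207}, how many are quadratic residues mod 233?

2

(104/233) = +1 → QR.
(119/233) = -1 → non-residue.
(207/233) = +1 → QR.
Total quadratic residues among the 3: 2.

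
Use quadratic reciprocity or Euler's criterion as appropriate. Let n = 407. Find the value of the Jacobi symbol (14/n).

-1

Pull out 2: since 407 ≡ 7 (mod 8), (2/407) = +1.
Reciprocity: 7 ≡ 3 and 407 ≡ 3 (mod 4), so (7/407) = −(407/7).
Reduce top mod 7: now compute (1/7).
Reached (1/7) = 1. Collecting the sign flips along the way, the symbol is -1.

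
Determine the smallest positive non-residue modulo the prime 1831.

3

(2/1831) = +1, so 2 is a residue.
(3/1831) = −1, so 3 is the smallest positive non-residue mod 1831.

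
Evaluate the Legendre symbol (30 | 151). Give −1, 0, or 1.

-1

Pull out 2: since 151 ≡ 7 (mod 8), (2/151) = +1.
Reciprocity: 15 ≡ 3 and 151 ≡ 3 (mod 4), so (15/151) = −(151/15).
Reduce top mod 15: now compute (1/15).
Reached (1/15) = 1. Collecting the sign flips along the way, the symbol is -1.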